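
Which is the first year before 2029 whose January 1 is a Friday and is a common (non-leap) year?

Jan 1 advances by 2 weekdays after a leap year and by 1 after a common year.
2029: Jan 1 is Monday.
2028: Saturday (leap)
2027: Friday
2027 begins on a Friday and is a common year.

2027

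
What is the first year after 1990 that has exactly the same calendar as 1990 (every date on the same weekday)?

2001

Two years share a calendar iff Jan 1 falls on the same weekday and both are leap or both are common. 1990: Jan 1 is Monday, common year.
1991: Jan 1 Tuesday, common
1992: Jan 1 Wednesday, leap
1993: Jan 1 Friday, common
1994: Jan 1 Saturday, common
1995: Jan 1 Sunday, common
1996: Jan 1 Monday, leap
1997: Jan 1 Wednesday, common
1998: Jan 1 Thursday, common
1999: Jan 1 Friday, common
2000: Jan 1 Saturday, leap
2001: Jan 1 Monday, common
2001 matches on both conditions.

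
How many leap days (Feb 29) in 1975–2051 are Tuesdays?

Leap years in 1975–2051: 19 of them.
Feb 29 weekday advances by 5 (mod 7) from one leap year to the next four years later (or differs when a century non-leap intervenes).
Leap-day weekdays: 1976:Sun 1980:Fri 1984:Wed 1988:Mon 1992:Sat 1996:Thu 2000:Tue✓ 2004:Sun 2008:Fri 2012:Wed 2016:Mon 2020:Sat 2024:Thu 2028:Tue✓ 2032:Sun 2036:Fri 2040:Wed 2044:Mon 2048:Sat
Tuesday: 2000, 2028 → 2.

2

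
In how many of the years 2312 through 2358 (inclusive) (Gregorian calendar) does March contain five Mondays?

21

March has 31 days; it has five Mondays when Monday falls among the first (month-length − 28) days — i.e. when March 1 is one of Monday/Sunday/Saturday.
March 1 by year: 2312:Fri 2313:Sat✓ 2314:Sun✓ 2315:Mon✓ 2316:Wed 2317:Thu 2318:Fri 2319:Sat✓ 2320:Mon✓ 2321:Tue 2322:Wed 2323:Thu 2324:Sat✓ 2325:Sun✓ 2326:Mon✓ …(17 more)… 2344:Wed 2345:Thu 2346:Fri 2347:Sat✓ 2348:Mon✓ 2349:Tue 2350:Wed 2351:Thu 2352:Sat✓ 2353:Sun✓ 2354:Mon✓ 2355:Tue 2356:Thu 2357:Fri 2358:Sat✓
Years with five Mondays: 2313, 2314, 2315, 2319, 2320, 2324, 2325, 2326, 2330, 2331, 2336, 2337, 2341, 2342, 2343, 2347, 2348, 2352, 2353, 2354, 2358 → 21.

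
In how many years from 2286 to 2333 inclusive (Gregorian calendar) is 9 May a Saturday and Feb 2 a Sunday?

Check each year's weekday for 9 May and Feb 2:
  2286: Sun/Tue  2287: Mon/Wed  2288: Wed/Thu  2289: Thu/Sat  2290: Fri/Sun  2291: Sat/Mon  2292: Mon/Tue  2293: Tue/Thu  2294: Wed/Fri  2295: Thu/Sat  2296: Sat/Sun ✓  2297: Sun/Tue  2298: Mon/Wed  2299: Tue/Thu  …(20 more)…  2320: Sun/Mon  2321: Mon/Wed  2322: Tue/Thu  2323: Wed/Fri  2324: Fri/Sat  2325: Sat/Mon  2326: Sun/Tue  2327: Mon/Wed  2328: Wed/Thu  2329: Thu/Sat  2330: Fri/Sun  2331: Sat/Mon  2332: Mon/Tue  2333: Tue/Thu
Both conditions hold in: 2296, 2308 — 2.

2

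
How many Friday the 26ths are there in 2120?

3

Check the 26th of each month of 2120: Jan 26: Fri, Feb 26: Mon, Mar 26: Tue, Apr 26: Fri, May 26: Sun, Jun 26: Wed, Jul 26: Fri, Aug 26: Mon, Sep 26: Thu, Oct 26: Sat, Nov 26: Tue, Dec 26: Thu.
Friday occurs in January, April, July — 3 months.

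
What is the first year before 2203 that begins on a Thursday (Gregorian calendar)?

2201

Jan 1 advances by 2 weekdays after a leap year and by 1 after a common year.
2203: Jan 1 is Saturday.
2202: Friday
2201: Thursday
2201 begins on a Thursday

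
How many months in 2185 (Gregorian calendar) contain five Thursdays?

A month of length L has five Thursdays iff its first Thursday is on day ≤ L−28 (so day 1–3 in a 31-day month, 1–2 in a 30-day month, day 1 in a leap February).
Checking each month of 2185: Jan starts Sat (31d); Feb starts Tue (28d); Mar starts Tue (31d) ✓; Apr starts Fri (30d); May starts Sun (31d); Jun starts Wed (30d) ✓; Jul starts Fri (31d); Aug starts Mon (31d); Sep starts Thu (30d) ✓; Oct starts Sat (31d); Nov starts Tue (30d); Dec starts Thu (31d) ✓.
Five-Thursday months: March, June, September, December → 4.

4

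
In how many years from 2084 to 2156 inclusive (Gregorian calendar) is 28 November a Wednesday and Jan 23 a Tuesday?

8

Check each year's weekday for 28 November and Jan 23:
  2084: Tue/Sun  2085: Wed/Tue ✓  2086: Thu/Wed  2087: Fri/Thu  2088: Sun/Fri  2089: Mon/Sun  2090: Tue/Mon  2091: Wed/Tue ✓  2092: Fri/Wed  2093: Sat/Fri  2094: Sun/Sat  2095: Mon/Sun  2096: Wed/Mon  2097: Thu/Wed  …(45 more)…  2143: Thu/Wed  2144: Sat/Thu  2145: Sun/Sat  2146: Mon/Sun  2147: Tue/Mon  2148: Thu/Tue  2149: Fri/Thu  2150: Sat/Fri  2151: Sun/Sat  2152: Tue/Sun  2153: Wed/Tue ✓  2154: Thu/Wed  2155: Fri/Thu  2156: Sun/Fri
Both conditions hold in: 2085, 2091, 2103, 2114, 2125, 2131, 2142, 2153 — 8.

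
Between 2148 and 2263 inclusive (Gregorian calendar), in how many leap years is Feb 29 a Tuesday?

Leap years in 2148–2263: 28 of them.
Feb 29 weekday advances by 5 (mod 7) from one leap year to the next four years later (or differs when a century non-leap intervenes).
Leap-day weekdays: 2148:Thu 2152:Tue✓ 2156:Sun 2160:Fri 2164:Wed 2168:Mon 2172:Sat 2176:Thu 2180:Tue✓ 2184:Sun 2188:Fri 2192:Wed 2196:Mon 2204:Wed 2208:Mon 2212:Sat 2216:Thu 2220:Tue✓ 2224:Sun 2228:Fri 2232:Wed 2236:Mon 2240:Sat 2244:Thu 2248:Tue✓ 2252:Sun 2256:Fri 2260:Wed
Tuesday: 2152, 2180, 2220, 2248 → 4.

4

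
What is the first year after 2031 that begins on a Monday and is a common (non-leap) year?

Jan 1 advances by 2 weekdays after a leap year and by 1 after a common year.
2031: Jan 1 is Wednesday.
2032: Thursday (leap)
2033: Saturday
2034: Sunday
2035: Monday
2035 begins on a Monday and is a common year.

2035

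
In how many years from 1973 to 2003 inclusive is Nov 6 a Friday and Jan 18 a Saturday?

Check each year's weekday for Nov 6 and Jan 18:
  1973: Tue/Thu  1974: Wed/Fri  1975: Thu/Sat  1976: Sat/Sun  1977: Sun/Tue  1978: Mon/Wed  1979: Tue/Thu  1980: Thu/Fri  1981: Fri/Sun  1982: Sat/Mon  1983: Sun/Tue  1984: Tue/Wed  1985: Wed/Fri  1986: Thu/Sat  …(3 more)…  1990: Tue/Thu  1991: Wed/Fri  1992: Fri/Sat ✓  1993: Sat/Mon  1994: Sun/Tue  1995: Mon/Wed  1996: Wed/Thu  1997: Thu/Sat  1998: Fri/Sun  1999: Sat/Mon  2000: Mon/Tue  2001: Tue/Thu  2002: Wed/Fri  2003: Thu/Sat
Both conditions hold in: 1992 — 1.

1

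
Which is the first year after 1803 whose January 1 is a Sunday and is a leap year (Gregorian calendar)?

1804

Jan 1 advances by 2 weekdays after a leap year and by 1 after a common year.
1803: Jan 1 is Saturday.
1804: Sunday (leap)
1804 begins on a Sunday and is a leap year.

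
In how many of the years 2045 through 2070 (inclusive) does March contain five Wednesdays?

11

March has 31 days; it has five Wednesdays when Wednesday falls among the first (month-length − 28) days — i.e. when March 1 is one of Wednesday/Tuesday/Monday.
March 1 by year: 2045:Wed✓ 2046:Thu 2047:Fri 2048:Sun 2049:Mon✓ 2050:Tue✓ 2051:Wed✓ 2052:Fri 2053:Sat 2054:Sun 2055:Mon✓ 2056:Wed✓ 2057:Thu 2058:Fri 2059:Sat 2060:Mon✓ 2061:Tue✓ 2062:Wed✓ 2063:Thu 2064:Sat 2065:Sun 2066:Mon✓ 2067:Tue✓ 2068:Thu 2069:Fri 2070:Sat
Years with five Wednesdays: 2045, 2049, 2050, 2051, 2055, 2056, 2060, 2061, 2062, 2066, 2067 → 11.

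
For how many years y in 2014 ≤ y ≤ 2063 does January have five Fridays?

January has 31 days; it has five Fridays when Friday falls among the first (month-length − 28) days — i.e. when January 1 is one of Friday/Thursday/Wednesday.
January 1 by year: 2014:Wed✓ 2015:Thu✓ 2016:Fri✓ 2017:Sun 2018:Mon 2019:Tue 2020:Wed✓ 2021:Fri✓ 2022:Sat 2023:Sun 2024:Mon 2025:Wed✓ 2026:Thu✓ 2027:Fri✓ 2028:Sat …(20 more)… 2049:Fri✓ 2050:Sat 2051:Sun 2052:Mon 2053:Wed✓ 2054:Thu✓ 2055:Fri✓ 2056:Sat 2057:Mon 2058:Tue 2059:Wed✓ 2060:Thu✓ 2061:Sat 2062:Sun 2063:Mon
Years with five Fridays: 2014, 2015, 2016, 2020, 2021, 2025, 2026, 2027, 2031, 2032, 2037, 2038, 2042, 2043, 2044, 2048, 2049, 2053, 2054, 2055, 2059, 2060 → 22.

22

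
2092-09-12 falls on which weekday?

Friday

January 1, 2092 is a Tuesday.
September 12 is day 256 of the year, i.e. 255 days after Jan 1.
255 mod 7 = 3, so advance 3 weekdays from Tuesday: Friday.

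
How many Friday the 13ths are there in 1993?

Check the 13th of each month of 1993: Jan 13: Wed, Feb 13: Sat, Mar 13: Sat, Apr 13: Tue, May 13: Thu, Jun 13: Sun, Jul 13: Tue, Aug 13: Fri, Sep 13: Mon, Oct 13: Wed, Nov 13: Sat, Dec 13: Mon.
Friday occurs in August — 1 month.

1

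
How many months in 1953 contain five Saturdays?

A month of length L has five Saturdays iff its first Saturday is on day ≤ L−28 (so day 1–3 in a 31-day month, 1–2 in a 30-day month, day 1 in a leap February).
Checking each month of 1953: Jan starts Thu (31d) ✓; Feb starts Sun (28d); Mar starts Sun (31d); Apr starts Wed (30d); May starts Fri (31d) ✓; Jun starts Mon (30d); Jul starts Wed (31d); Aug starts Sat (31d) ✓; Sep starts Tue (30d); Oct starts Thu (31d) ✓; Nov starts Sun (30d); Dec starts Tue (31d).
Five-Saturday months: January, May, August, October → 4.

4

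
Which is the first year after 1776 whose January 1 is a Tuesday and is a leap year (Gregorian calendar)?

Jan 1 advances by 2 weekdays after a leap year and by 1 after a common year.
1776: Jan 1 is Monday (leap).
1777: Wednesday
1778: Thursday
1779: Friday
1780: Saturday (leap)
1781: Monday
1782: Tuesday
1783: Wednesday
1784: Thursday (leap)
1785: Saturday
1786: Sunday
1787: Monday
1788: Tuesday (leap)
1788 begins on a Tuesday and is a leap year.

1788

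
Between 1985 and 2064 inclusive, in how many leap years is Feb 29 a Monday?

Leap years in 1985–2064: 20 of them.
Feb 29 weekday advances by 5 (mod 7) from one leap year to the next four years later (or differs when a century non-leap intervenes).
Leap-day weekdays: 1988:Mon✓ 1992:Sat 1996:Thu 2000:Tue 2004:Sun 2008:Fri 2012:Wed 2016:Mon✓ 2020:Sat 2024:Thu 2028:Tue 2032:Sun 2036:Fri 2040:Wed 2044:Mon✓ 2048:Sat 2052:Thu 2056:Tue 2060:Sun 2064:Fri
Monday: 1988, 2016, 2044 → 3.

3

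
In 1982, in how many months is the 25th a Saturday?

2

Check the 25th of each month of 1982: Jan 25: Mon, Feb 25: Thu, Mar 25: Thu, Apr 25: Sun, May 25: Tue, Jun 25: Fri, Jul 25: Sun, Aug 25: Wed, Sep 25: Sat, Oct 25: Mon, Nov 25: Thu, Dec 25: Sat.
Saturday occurs in September, December — 2 months.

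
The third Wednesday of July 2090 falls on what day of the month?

July 1, 2090 is a Saturday, so the first Wednesday is the 5th.
The third Wednesday is 5 + 14 = 19.

19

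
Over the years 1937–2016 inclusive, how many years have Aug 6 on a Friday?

Track Aug 6's weekday year by year (advancing +1, or +2 across a Feb 29):
  1937: Fri ✓  1938: Sat (+1)  1939: Sun (+1)  1940: Tue (+2)  1941: Wed (+1)
  1942: Thu (+1)  1943: Fri (+1) ✓  1944: Sun (+2)  1945: Mon (+1)  1946: Tue (+1)
  1947: Wed (+1)  1948: Fri (+2) ✓  1949: Sat (+1)  1950: Sun (+1)  … (52 more years) …
  2003: Wed (+1)  2004: Fri (+2) ✓  2005: Sat (+1)  2006: Sun (+1)  2007: Mon (+1)
  2008: Wed (+2)  2009: Thu (+1)  2010: Fri (+1) ✓  2011: Sat (+1)  2012: Mon (+2)
  2013: Tue (+1)  2014: Wed (+1)  2015: Thu (+1)  2016: Sat (+2)
Friday years: 1937, 1943, 1948, 1954, 1965, 1971, 1976, 1982, 1993, 1999, 2004, 2010 — 12 in total.

12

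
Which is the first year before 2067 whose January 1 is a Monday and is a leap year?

Jan 1 advances by 2 weekdays after a leap year and by 1 after a common year.
2067: Jan 1 is Saturday.
2066: Friday
2065: Thursday
2064: Tuesday (leap)
2063: Monday
2062: Sunday
2061: Saturday
2060: Thursday (leap)
2059: Wednesday
2058: Tuesday
2057: Monday
2056: Saturday (leap)
2055: Friday
2054: Thursday
2053: Wednesday
2052: Monday (leap)
2052 begins on a Monday and is a leap year.

2052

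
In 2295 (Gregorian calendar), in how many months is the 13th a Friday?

Check the 13th of each month of 2295: Jan 13: Sun, Feb 13: Wed, Mar 13: Wed, Apr 13: Sat, May 13: Mon, Jun 13: Thu, Jul 13: Sat, Aug 13: Tue, Sep 13: Fri, Oct 13: Sun, Nov 13: Wed, Dec 13: Fri.
Friday occurs in September, December — 2 months.

2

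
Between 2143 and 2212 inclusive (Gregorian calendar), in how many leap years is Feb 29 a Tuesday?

Leap years in 2143–2212: 17 of them.
Feb 29 weekday advances by 5 (mod 7) from one leap year to the next four years later (or differs when a century non-leap intervenes).
Leap-day weekdays: 2144:Sat 2148:Thu 2152:Tue✓ 2156:Sun 2160:Fri 2164:Wed 2168:Mon 2172:Sat 2176:Thu 2180:Tue✓ 2184:Sun 2188:Fri 2192:Wed 2196:Mon 2204:Wed 2208:Mon 2212:Sat
Tuesday: 2152, 2180 → 2.

2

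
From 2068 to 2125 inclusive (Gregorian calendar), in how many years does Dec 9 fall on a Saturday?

Track Dec 9's weekday year by year (advancing +1, or +2 across a Feb 29):
  2068: Sun  2069: Mon (+1)  2070: Tue (+1)  2071: Wed (+1)  2072: Fri (+2)
  2073: Sat (+1) ✓  2074: Sun (+1)  2075: Mon (+1)  2076: Wed (+2)  2077: Thu (+1)
  2078: Fri (+1)  2079: Sat (+1) ✓  2080: Mon (+2)  2081: Tue (+1)  … (30 more years) …
  2112: Fri (+2)  2113: Sat (+1) ✓  2114: Sun (+1)  2115: Mon (+1)  2116: Wed (+2)
  2117: Thu (+1)  2118: Fri (+1)  2119: Sat (+1) ✓  2120: Mon (+2)  2121: Tue (+1)
  2122: Wed (+1)  2123: Thu (+1)  2124: Sat (+2) ✓  2125: Sun (+1)
Saturday years: 2073, 2079, 2084, 2090, 2102, 2113, 2119, 2124 — 8 in total.

8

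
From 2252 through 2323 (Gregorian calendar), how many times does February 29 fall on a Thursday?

Leap years in 2252–2323: 17 of them.
Feb 29 weekday advances by 5 (mod 7) from one leap year to the next four years later (or differs when a century non-leap intervenes).
Leap-day weekdays: 2252:Sun 2256:Fri 2260:Wed 2264:Mon 2268:Sat 2272:Thu✓ 2276:Tue 2280:Sun 2284:Fri 2288:Wed 2292:Mon 2296:Sat 2304:Mon 2308:Sat 2312:Thu✓ 2316:Tue 2320:Sun
Thursday: 2272, 2312 → 2.

2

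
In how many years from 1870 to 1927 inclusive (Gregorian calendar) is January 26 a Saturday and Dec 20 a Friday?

Check each year's weekday for January 26 and Dec 20:
  1870: Wed/Tue  1871: Thu/Wed  1872: Fri/Fri  1873: Sun/Sat  1874: Mon/Sun  1875: Tue/Mon  1876: Wed/Wed  1877: Fri/Thu  1878: Sat/Fri ✓  1879: Sun/Sat  1880: Mon/Mon  1881: Wed/Tue  1882: Thu/Wed  1883: Fri/Thu  …(30 more)…  1914: Mon/Sun  1915: Tue/Mon  1916: Wed/Wed  1917: Fri/Thu  1918: Sat/Fri ✓  1919: Sun/Sat  1920: Mon/Mon  1921: Wed/Tue  1922: Thu/Wed  1923: Fri/Thu  1924: Sat/Sat  1925: Mon/Sun  1926: Tue/Mon  1927: Wed/Tue
Both conditions hold in: 1878, 1889, 1895, 1901, 1907, 1918 — 6.

6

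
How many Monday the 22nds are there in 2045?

1

Check the 22nd of each month of 2045: Jan 22: Sun, Feb 22: Wed, Mar 22: Wed, Apr 22: Sat, May 22: Mon, Jun 22: Thu, Jul 22: Sat, Aug 22: Tue, Sep 22: Fri, Oct 22: Sun, Nov 22: Wed, Dec 22: Fri.
Monday occurs in May — 1 month.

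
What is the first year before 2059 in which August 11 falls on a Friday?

2056

From one year to the next, a fixed date's weekday advances by 1, or by 2 when a Feb 29 lies between the two dates.
2059: August 11 is Monday.
2058: Sunday (−1)
2057: Saturday (−1)
2056: Friday (−1)
August 11 falls on a Friday in 2056.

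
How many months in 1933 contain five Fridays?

4

A month of length L has five Fridays iff its first Friday is on day ≤ L−28 (so day 1–3 in a 31-day month, 1–2 in a 30-day month, day 1 in a leap February).
Checking each month of 1933: Jan starts Sun (31d); Feb starts Wed (28d); Mar starts Wed (31d) ✓; Apr starts Sat (30d); May starts Mon (31d); Jun starts Thu (30d) ✓; Jul starts Sat (31d); Aug starts Tue (31d); Sep starts Fri (30d) ✓; Oct starts Sun (31d); Nov starts Wed (30d); Dec starts Fri (31d) ✓.
Five-Friday months: March, June, September, December → 4.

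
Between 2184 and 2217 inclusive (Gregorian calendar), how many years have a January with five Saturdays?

January has 31 days; it has five Saturdays when Saturday falls among the first (month-length − 28) days — i.e. when January 1 is one of Saturday/Friday/Thursday.
January 1 by year: 2184:Thu✓ 2185:Sat✓ 2186:Sun 2187:Mon 2188:Tue 2189:Thu✓ 2190:Fri✓ 2191:Sat✓ 2192:Sun 2193:Tue 2194:Wed 2195:Thu✓ 2196:Fri✓ 2197:Sun 2198:Mon …(4 more)… 2203:Sat✓ 2204:Sun 2205:Tue 2206:Wed 2207:Thu✓ 2208:Fri✓ 2209:Sun 2210:Mon 2211:Tue 2212:Wed 2213:Fri✓ 2214:Sat✓ 2215:Sun 2216:Mon 2217:Wed
Years with five Saturdays: 2184, 2185, 2189, 2190, 2191, 2195, 2196, 2201, 2202, 2203, 2207, 2208, 2213, 2214 → 14.

14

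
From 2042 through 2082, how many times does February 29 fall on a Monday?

Leap years in 2042–2082: 10 of them.
Feb 29 weekday advances by 5 (mod 7) from one leap year to the next four years later (or differs when a century non-leap intervenes).
Leap-day weekdays: 2044:Mon✓ 2048:Sat 2052:Thu 2056:Tue 2060:Sun 2064:Fri 2068:Wed 2072:Mon✓ 2076:Sat 2080:Thu
Monday: 2044, 2072 → 2.

2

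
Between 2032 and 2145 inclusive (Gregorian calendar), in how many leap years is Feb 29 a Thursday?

Leap years in 2032–2145: 28 of them.
Feb 29 weekday advances by 5 (mod 7) from one leap year to the next four years later (or differs when a century non-leap intervenes).
Leap-day weekdays: 2032:Sun 2036:Fri 2040:Wed 2044:Mon 2048:Sat 2052:Thu✓ 2056:Tue 2060:Sun 2064:Fri 2068:Wed 2072:Mon 2076:Sat 2080:Thu✓ 2084:Tue 2088:Sun 2092:Fri 2096:Wed 2104:Fri 2108:Wed 2112:Mon 2116:Sat 2120:Thu✓ 2124:Tue 2128:Sun 2132:Fri 2136:Wed 2140:Mon 2144:Sat
Thursday: 2052, 2080, 2120 → 3.

3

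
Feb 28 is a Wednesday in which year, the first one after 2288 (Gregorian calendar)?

From one year to the next, a fixed date's weekday advances by 1, or by 2 when a Feb 29 lies between the two dates.
2288: February 28 is Tuesday.
2289: Thursday (+2)
2290: Friday (+1)
2291: Saturday (+1)
2292: Sunday (+1)
2293: Tuesday (+2)
2294: Wednesday (+1)
Feb 28 falls on a Wednesday in 2294.

2294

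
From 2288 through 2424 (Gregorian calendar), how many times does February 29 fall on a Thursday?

5

Leap years in 2288–2424: 34 of them.
Feb 29 weekday advances by 5 (mod 7) from one leap year to the next four years later (or differs when a century non-leap intervenes).
Leap-day weekdays: 2288:Wed 2292:Mon 2296:Sat 2304:Mon 2308:Sat 2312:Thu✓ 2316:Tue 2320:Sun 2324:Fri 2328:Wed 2332:Mon 2336:Sat 2340:Thu✓ …(8 more)… 2376:Sun 2380:Fri 2384:Wed 2388:Mon 2392:Sat 2396:Thu✓ 2400:Tue 2404:Sun 2408:Fri 2412:Wed 2416:Mon 2420:Sat 2424:Thu✓
Thursday: 2312, 2340, 2368, 2396, 2424 → 5.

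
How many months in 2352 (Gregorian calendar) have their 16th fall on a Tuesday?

2

Check the 16th of each month of 2352: Jan 16: Wed, Feb 16: Sat, Mar 16: Sun, Apr 16: Wed, May 16: Fri, Jun 16: Mon, Jul 16: Wed, Aug 16: Sat, Sep 16: Tue, Oct 16: Thu, Nov 16: Sun, Dec 16: Tue.
Tuesday occurs in September, December — 2 months.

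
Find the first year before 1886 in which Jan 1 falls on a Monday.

1883

Jan 1 advances by 2 weekdays after a leap year and by 1 after a common year.
1886: Jan 1 is Friday.
1885: Thursday
1884: Tuesday (leap)
1883: Monday
1883 begins on a Monday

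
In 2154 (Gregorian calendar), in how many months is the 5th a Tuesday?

3

Check the 5th of each month of 2154: Jan 5: Sat, Feb 5: Tue, Mar 5: Tue, Apr 5: Fri, May 5: Sun, Jun 5: Wed, Jul 5: Fri, Aug 5: Mon, Sep 5: Thu, Oct 5: Sat, Nov 5: Tue, Dec 5: Thu.
Tuesday occurs in February, March, November — 3 months.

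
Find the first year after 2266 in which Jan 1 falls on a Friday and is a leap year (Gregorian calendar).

2292

Jan 1 advances by 2 weekdays after a leap year and by 1 after a common year.
2266: Jan 1 is Monday.
2267: Tuesday
2268: Wednesday (leap)
2269: Friday
2270: Saturday
2271: Sunday
2272: Monday (leap)
2273: Wednesday
2274: Thursday
2275: Friday
2276: Saturday (leap)
2277: Monday
2278: Tuesday
2279: Wednesday
2280: Thursday (leap)
2281: Saturday
2282: Sunday
2283: Monday
2284: Tuesday (leap)
2285: Thursday
2286: Friday
2287: Saturday
2288: Sunday (leap)
2289: Tuesday
2290: Wednesday
2291: Thursday
2292: Friday (leap)
2292 begins on a Friday and is a leap year.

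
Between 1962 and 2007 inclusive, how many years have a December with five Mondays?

December has 31 days; it has five Mondays when Monday falls among the first (month-length − 28) days — i.e. when December 1 is one of Monday/Sunday/Saturday.
December 1 by year: 1962:Sat✓ 1963:Sun✓ 1964:Tue 1965:Wed 1966:Thu 1967:Fri 1968:Sun✓ 1969:Mon✓ 1970:Tue 1971:Wed 1972:Fri 1973:Sat✓ 1974:Sun✓ 1975:Mon✓ 1976:Wed …(16 more)… 1993:Wed 1994:Thu 1995:Fri 1996:Sun✓ 1997:Mon✓ 1998:Tue 1999:Wed 2000:Fri 2001:Sat✓ 2002:Sun✓ 2003:Mon✓ 2004:Wed 2005:Thu 2006:Fri 2007:Sat✓
Years with five Mondays: 1962, 1963, 1968, 1969, 1973, 1974, 1975, 1979, 1980, 1984, 1985, 1986, 1990, 1991, 1996, 1997, 2001, 2002, 2003, 2007 → 20.

20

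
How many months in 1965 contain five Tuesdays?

4

A month of length L has five Tuesdays iff its first Tuesday is on day ≤ L−28 (so day 1–3 in a 31-day month, 1–2 in a 30-day month, day 1 in a leap February).
Checking each month of 1965: Jan starts Fri (31d); Feb starts Mon (28d); Mar starts Mon (31d) ✓; Apr starts Thu (30d); May starts Sat (31d); Jun starts Tue (30d) ✓; Jul starts Thu (31d); Aug starts Sun (31d) ✓; Sep starts Wed (30d); Oct starts Fri (31d); Nov starts Mon (30d) ✓; Dec starts Wed (31d).
Five-Tuesday months: March, June, August, November → 4.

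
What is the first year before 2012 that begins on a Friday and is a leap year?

Jan 1 advances by 2 weekdays after a leap year and by 1 after a common year.
2012: Jan 1 is Sunday (leap).
2011: Saturday
2010: Friday
2009: Thursday
2008: Tuesday (leap)
2007: Monday
2006: Sunday
2005: Saturday
2004: Thursday (leap)
2003: Wednesday
2002: Tuesday
2001: Monday
2000: Saturday (leap)
1999: Friday
1998: Thursday
1997: Wednesday
1996: Monday (leap)
1995: Sunday
1994: Saturday
1993: Friday
1992: Wednesday (leap)
1991: Tuesday
1990: Monday
1989: Sunday
1988: Friday (leap)
1988 begins on a Friday and is a leap year.

1988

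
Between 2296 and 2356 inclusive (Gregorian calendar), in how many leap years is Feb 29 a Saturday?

Leap years in 2296–2356: 15 of them.
Feb 29 weekday advances by 5 (mod 7) from one leap year to the next four years later (or differs when a century non-leap intervenes).
Leap-day weekdays: 2296:Sat✓ 2304:Mon 2308:Sat✓ 2312:Thu 2316:Tue 2320:Sun 2324:Fri 2328:Wed 2332:Mon 2336:Sat✓ 2340:Thu 2344:Tue 2348:Sun 2352:Fri 2356:Wed
Saturday: 2296, 2308, 2336 → 3.

3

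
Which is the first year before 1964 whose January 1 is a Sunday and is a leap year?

1956

Jan 1 advances by 2 weekdays after a leap year and by 1 after a common year.
1964: Jan 1 is Wednesday (leap).
1963: Tuesday
1962: Monday
1961: Sunday
1960: Friday (leap)
1959: Thursday
1958: Wednesday
1957: Tuesday
1956: Sunday (leap)
1956 begins on a Sunday and is a leap year.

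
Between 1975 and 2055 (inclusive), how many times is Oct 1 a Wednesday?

Track Oct 1's weekday year by year (advancing +1, or +2 across a Feb 29):
  1975: Wed ✓  1976: Fri (+2)  1977: Sat (+1)  1978: Sun (+1)  1979: Mon (+1)
  1980: Wed (+2) ✓  1981: Thu (+1)  1982: Fri (+1)  1983: Sat (+1)  1984: Mon (+2)
  1985: Tue (+1)  1986: Wed (+1) ✓  1987: Thu (+1)  1988: Sat (+2)  … (53 more years) …
  2042: Wed (+1) ✓  2043: Thu (+1)  2044: Sat (+2)  2045: Sun (+1)  2046: Mon (+1)
  2047: Tue (+1)  2048: Thu (+2)  2049: Fri (+1)  2050: Sat (+1)  2051: Sun (+1)
  2052: Tue (+2)  2053: Wed (+1) ✓  2054: Thu (+1)  2055: Fri (+1)
Wednesday years: 1975, 1980, 1986, 1997, 2003, 2008, 2014, 2025, 2031, 2036, 2042, 2053 — 12 in total.

12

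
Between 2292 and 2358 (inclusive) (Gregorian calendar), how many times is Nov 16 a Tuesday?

Track Nov 16's weekday year by year (advancing +1, or +2 across a Feb 29):
  2292: Wed  2293: Thu (+1)  2294: Fri (+1)  2295: Sat (+1)  2296: Mon (+2)
  2297: Tue (+1) ✓  2298: Wed (+1)  2299: Thu (+1)  2300: Fri (+1)  2301: Sat (+1)
  2302: Sun (+1)  2303: Mon (+1)  2304: Wed (+2)  2305: Thu (+1)  … (39 more years) …
  2345: Fri (+1)  2346: Sat (+1)  2347: Sun (+1)  2348: Tue (+2) ✓  2349: Wed (+1)
  2350: Thu (+1)  2351: Fri (+1)  2352: Sun (+2)  2353: Mon (+1)  2354: Tue (+1) ✓
  2355: Wed (+1)  2356: Fri (+2)  2357: Sat (+1)  2358: Sun (+1)
Tuesday years: 2297, 2309, 2315, 2320, 2326, 2337, 2343, 2348, 2354 — 9 in total.

9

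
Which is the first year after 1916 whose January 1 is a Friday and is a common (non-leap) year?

Jan 1 advances by 2 weekdays after a leap year and by 1 after a common year.
1916: Jan 1 is Saturday (leap).
1917: Monday
1918: Tuesday
1919: Wednesday
1920: Thursday (leap)
1921: Saturday
1922: Sunday
1923: Monday
1924: Tuesday (leap)
1925: Thursday
1926: Friday
1926 begins on a Friday and is a common year.

1926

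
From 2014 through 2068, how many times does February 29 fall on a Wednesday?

2

Leap years in 2014–2068: 14 of them.
Feb 29 weekday advances by 5 (mod 7) from one leap year to the next four years later (or differs when a century non-leap intervenes).
Leap-day weekdays: 2016:Mon 2020:Sat 2024:Thu 2028:Tue 2032:Sun 2036:Fri 2040:Wed✓ 2044:Mon 2048:Sat 2052:Thu 2056:Tue 2060:Sun 2064:Fri 2068:Wed✓
Wednesday: 2040, 2068 → 2.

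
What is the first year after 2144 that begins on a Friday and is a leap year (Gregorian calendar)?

2168

Jan 1 advances by 2 weekdays after a leap year and by 1 after a common year.
2144: Jan 1 is Wednesday (leap).
2145: Friday
2146: Saturday
2147: Sunday
2148: Monday (leap)
2149: Wednesday
2150: Thursday
2151: Friday
2152: Saturday (leap)
2153: Monday
2154: Tuesday
2155: Wednesday
2156: Thursday (leap)
2157: Saturday
2158: Sunday
2159: Monday
2160: Tuesday (leap)
2161: Thursday
2162: Friday
2163: Saturday
2164: Sunday (leap)
2165: Tuesday
2166: Wednesday
2167: Thursday
2168: Friday (leap)
2168 begins on a Friday and is a leap year.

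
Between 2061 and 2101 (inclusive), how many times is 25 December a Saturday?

Track 25 December's weekday year by year (advancing +1, or +2 across a Feb 29):
  2061: Sun  2062: Mon (+1)  2063: Tue (+1)  2064: Thu (+2)  2065: Fri (+1)
  2066: Sat (+1) ✓  2067: Sun (+1)  2068: Tue (+2)  2069: Wed (+1)  2070: Thu (+1)
  2071: Fri (+1)  2072: Sun (+2)  2073: Mon (+1)  2074: Tue (+1)  … (13 more years) …
  2088: Sat (+2) ✓  2089: Sun (+1)  2090: Mon (+1)  2091: Tue (+1)  2092: Thu (+2)
  2093: Fri (+1)  2094: Sat (+1) ✓  2095: Sun (+1)  2096: Tue (+2)  2097: Wed (+1)
  2098: Thu (+1)  2099: Fri (+1)  2100: Sat (+1) ✓  2101: Sun (+1)
Saturday years: 2066, 2077, 2083, 2088, 2094, 2100 — 6 in total.

6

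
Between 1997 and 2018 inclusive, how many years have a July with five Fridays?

July has 31 days; it has five Fridays when Friday falls among the first (month-length − 28) days — i.e. when July 1 is one of Friday/Thursday/Wednesday.
July 1 by year: 1997:Tue 1998:Wed✓ 1999:Thu✓ 2000:Sat 2001:Sun 2002:Mon 2003:Tue 2004:Thu✓ 2005:Fri✓ 2006:Sat 2007:Sun 2008:Tue 2009:Wed✓ 2010:Thu✓ 2011:Fri✓ 2012:Sun 2013:Mon 2014:Tue 2015:Wed✓ 2016:Fri✓ 2017:Sat 2018:Sun
Years with five Fridays: 1998, 1999, 2004, 2005, 2009, 2010, 2011, 2015, 2016 → 9.

9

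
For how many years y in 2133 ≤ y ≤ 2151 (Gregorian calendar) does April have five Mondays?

April has 30 days; it has five Mondays when Monday falls among the first (month-length − 28) days — i.e. when April 1 is one of Monday/Sunday.
April 1 by year: 2133:Wed 2134:Thu 2135:Fri 2136:Sun✓ 2137:Mon✓ 2138:Tue 2139:Wed 2140:Fri 2141:Sat 2142:Sun✓ 2143:Mon✓ 2144:Wed 2145:Thu 2146:Fri 2147:Sat 2148:Mon✓ 2149:Tue 2150:Wed 2151:Thu
Years with five Mondays: 2136, 2137, 2142, 2143, 2148 → 5.

5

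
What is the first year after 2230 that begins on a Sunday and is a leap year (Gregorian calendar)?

Jan 1 advances by 2 weekdays after a leap year and by 1 after a common year.
2230: Jan 1 is Friday.
2231: Saturday
2232: Sunday (leap)
2232 begins on a Sunday and is a leap year.

2232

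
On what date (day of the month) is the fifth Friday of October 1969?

31

October 1, 1969 is a Wednesday, so the first Friday is the 3rd.
The fifth Friday is 3 + 28 = 31.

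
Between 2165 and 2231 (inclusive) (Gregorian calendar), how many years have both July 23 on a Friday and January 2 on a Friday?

2

Check each year's weekday for July 23 and January 2:
  2165: Tue/Wed  2166: Wed/Thu  2167: Thu/Fri  2168: Sat/Sat  2169: Sun/Mon  2170: Mon/Tue  2171: Tue/Wed  2172: Thu/Thu  2173: Fri/Sat  2174: Sat/Sun  2175: Sun/Mon  2176: Tue/Tue  2177: Wed/Thu  2178: Thu/Fri  …(39 more)…  2218: Thu/Fri  2219: Fri/Sat  2220: Sun/Sun  2221: Mon/Tue  2222: Tue/Wed  2223: Wed/Thu  2224: Fri/Fri ✓  2225: Sat/Sun  2226: Sun/Mon  2227: Mon/Tue  2228: Wed/Wed  2229: Thu/Fri  2230: Fri/Sat  2231: Sat/Sun
Both conditions hold in: 2184, 2224 — 2.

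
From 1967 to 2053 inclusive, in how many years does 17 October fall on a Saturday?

Track 17 October's weekday year by year (advancing +1, or +2 across a Feb 29):
  1967: Tue  1968: Thu (+2)  1969: Fri (+1)  1970: Sat (+1) ✓  1971: Sun (+1)
  1972: Tue (+2)  1973: Wed (+1)  1974: Thu (+1)  1975: Fri (+1)  1976: Sun (+2)
  1977: Mon (+1)  1978: Tue (+1)  1979: Wed (+1)  1980: Fri (+2)  … (59 more years) …
  2040: Wed (+2)  2041: Thu (+1)  2042: Fri (+1)  2043: Sat (+1) ✓  2044: Mon (+2)
  2045: Tue (+1)  2046: Wed (+1)  2047: Thu (+1)  2048: Sat (+2) ✓  2049: Sun (+1)
  2050: Mon (+1)  2051: Tue (+1)  2052: Thu (+2)  2053: Fri (+1)
Saturday years: 1970, 1981, 1987, 1992, 1998, 2009, 2015, 2020, 2026, 2037, 2043, 2048 — 12 in total.

12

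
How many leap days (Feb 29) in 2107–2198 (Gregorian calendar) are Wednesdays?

4

Leap years in 2107–2198: 23 of them.
Feb 29 weekday advances by 5 (mod 7) from one leap year to the next four years later (or differs when a century non-leap intervenes).
Leap-day weekdays: 2108:Wed✓ 2112:Mon 2116:Sat 2120:Thu 2124:Tue 2128:Sun 2132:Fri 2136:Wed✓ 2140:Mon 2144:Sat 2148:Thu 2152:Tue 2156:Sun 2160:Fri 2164:Wed✓ 2168:Mon 2172:Sat 2176:Thu 2180:Tue 2184:Sun 2188:Fri 2192:Wed✓ 2196:Mon
Wednesday: 2108, 2136, 2164, 2192 → 4.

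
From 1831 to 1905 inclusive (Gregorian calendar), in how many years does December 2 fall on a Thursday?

Track December 2's weekday year by year (advancing +1, or +2 across a Feb 29):
  1831: Fri  1832: Sun (+2)  1833: Mon (+1)  1834: Tue (+1)  1835: Wed (+1)
  1836: Fri (+2)  1837: Sat (+1)  1838: Sun (+1)  1839: Mon (+1)  1840: Wed (+2)
  1841: Thu (+1) ✓  1842: Fri (+1)  1843: Sat (+1)  1844: Mon (+2)  … (47 more years) …
  1892: Fri (+2)  1893: Sat (+1)  1894: Sun (+1)  1895: Mon (+1)  1896: Wed (+2)
  1897: Thu (+1) ✓  1898: Fri (+1)  1899: Sat (+1)  1900: Sun (+1)  1901: Mon (+1)
  1902: Tue (+1)  1903: Wed (+1)  1904: Fri (+2)  1905: Sat (+1)
Thursday years: 1841, 1847, 1852, 1858, 1869, 1875, 1880, 1886, 1897 — 9 in total.

9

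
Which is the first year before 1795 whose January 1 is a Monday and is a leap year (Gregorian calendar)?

Jan 1 advances by 2 weekdays after a leap year and by 1 after a common year.
1795: Jan 1 is Thursday.
1794: Wednesday
1793: Tuesday
1792: Sunday (leap)
1791: Saturday
1790: Friday
1789: Thursday
1788: Tuesday (leap)
1787: Monday
1786: Sunday
1785: Saturday
1784: Thursday (leap)
1783: Wednesday
1782: Tuesday
1781: Monday
1780: Saturday (leap)
1779: Friday
1778: Thursday
1777: Wednesday
1776: Monday (leap)
1776 begins on a Monday and is a leap year.

1776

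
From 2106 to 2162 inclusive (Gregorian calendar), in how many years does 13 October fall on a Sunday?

Track 13 October's weekday year by year (advancing +1, or +2 across a Feb 29):
  2106: Wed  2107: Thu (+1)  2108: Sat (+2)  2109: Sun (+1) ✓  2110: Mon (+1)
  2111: Tue (+1)  2112: Thu (+2)  2113: Fri (+1)  2114: Sat (+1)  2115: Sun (+1) ✓
  2116: Tue (+2)  2117: Wed (+1)  2118: Thu (+1)  2119: Fri (+1)  … (29 more years) …
  2149: Mon (+1)  2150: Tue (+1)  2151: Wed (+1)  2152: Fri (+2)  2153: Sat (+1)
  2154: Sun (+1) ✓  2155: Mon (+1)  2156: Wed (+2)  2157: Thu (+1)  2158: Fri (+1)
  2159: Sat (+1)  2160: Mon (+2)  2161: Tue (+1)  2162: Wed (+1)
Sunday years: 2109, 2115, 2120, 2126, 2137, 2143, 2148, 2154 — 8 in total.

8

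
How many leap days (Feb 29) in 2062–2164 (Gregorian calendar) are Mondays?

Leap years in 2062–2164: 25 of them.
Feb 29 weekday advances by 5 (mod 7) from one leap year to the next four years later (or differs when a century non-leap intervenes).
Leap-day weekdays: 2064:Fri 2068:Wed 2072:Mon✓ 2076:Sat 2080:Thu 2084:Tue 2088:Sun 2092:Fri 2096:Wed 2104:Fri 2108:Wed 2112:Mon✓ 2116:Sat 2120:Thu 2124:Tue 2128:Sun 2132:Fri 2136:Wed 2140:Mon✓ 2144:Sat 2148:Thu 2152:Tue 2156:Sun 2160:Fri 2164:Wed
Monday: 2072, 2112, 2140 → 3.

3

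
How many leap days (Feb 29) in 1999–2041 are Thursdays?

Leap years in 1999–2041: 11 of them.
Feb 29 weekday advances by 5 (mod 7) from one leap year to the next four years later (or differs when a century non-leap intervenes).
Leap-day weekdays: 2000:Tue 2004:Sun 2008:Fri 2012:Wed 2016:Mon 2020:Sat 2024:Thu✓ 2028:Tue 2032:Sun 2036:Fri 2040:Wed
Thursday: 2024 → 1.

1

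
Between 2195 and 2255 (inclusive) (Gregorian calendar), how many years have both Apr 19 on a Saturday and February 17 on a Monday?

Check each year's weekday for Apr 19 and February 17:
  2195: Sun/Tue  2196: Tue/Wed  2197: Wed/Fri  2198: Thu/Sat  2199: Fri/Sun  2200: Sat/Mon ✓  2201: Sun/Tue  2202: Mon/Wed  2203: Tue/Thu  2204: Thu/Fri  2205: Fri/Sun  2206: Sat/Mon ✓  2207: Sun/Tue  2208: Tue/Wed  …(33 more)…  2242: Tue/Thu  2243: Wed/Fri  2244: Fri/Sat  2245: Sat/Mon ✓  2246: Sun/Tue  2247: Mon/Wed  2248: Wed/Thu  2249: Thu/Sat  2250: Fri/Sun  2251: Sat/Mon ✓  2252: Mon/Tue  2253: Tue/Thu  2254: Wed/Fri  2255: Thu/Sat
Both conditions hold in: 2200, 2206, 2217, 2223, 2234, 2245, 2251 — 7.

7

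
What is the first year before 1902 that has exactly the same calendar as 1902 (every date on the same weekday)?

1890

Two years share a calendar iff Jan 1 falls on the same weekday and both are leap or both are common. 1902: Jan 1 is Wednesday, common year.
1901: Jan 1 Tuesday, common
1900: Jan 1 Monday, common
1899: Jan 1 Sunday, common
1898: Jan 1 Saturday, common
1897: Jan 1 Friday, common
1896: Jan 1 Wednesday, leap
1895: Jan 1 Tuesday, common
1894: Jan 1 Monday, common
1893: Jan 1 Sunday, common
1892: Jan 1 Friday, leap
1891: Jan 1 Thursday, common
1890: Jan 1 Wednesday, common
1890 matches on both conditions.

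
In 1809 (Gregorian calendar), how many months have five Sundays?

5

A month of length L has five Sundays iff its first Sunday is on day ≤ L−28 (so day 1–3 in a 31-day month, 1–2 in a 30-day month, day 1 in a leap February).
Checking each month of 1809: Jan starts Sun (31d) ✓; Feb starts Wed (28d); Mar starts Wed (31d); Apr starts Sat (30d) ✓; May starts Mon (31d); Jun starts Thu (30d); Jul starts Sat (31d) ✓; Aug starts Tue (31d); Sep starts Fri (30d); Oct starts Sun (31d) ✓; Nov starts Wed (30d); Dec starts Fri (31d) ✓.
Five-Sunday months: January, April, July, October, December → 5.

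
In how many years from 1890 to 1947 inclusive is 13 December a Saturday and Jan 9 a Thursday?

Check each year's weekday for 13 December and Jan 9:
  1890: Sat/Thu ✓  1891: Sun/Fri  1892: Tue/Sat  1893: Wed/Mon  1894: Thu/Tue  1895: Fri/Wed  1896: Sun/Thu  1897: Mon/Sat  1898: Tue/Sun  1899: Wed/Mon  1900: Thu/Tue  1901: Fri/Wed  1902: Sat/Thu ✓  1903: Sun/Fri  …(30 more)…  1934: Thu/Tue  1935: Fri/Wed  1936: Sun/Thu  1937: Mon/Sat  1938: Tue/Sun  1939: Wed/Mon  1940: Fri/Tue  1941: Sat/Thu ✓  1942: Sun/Fri  1943: Mon/Sat  1944: Wed/Sun  1945: Thu/Tue  1946: Fri/Wed  1947: Sat/Thu ✓
Both conditions hold in: 1890, 1902, 1913, 1919, 1930, 1941, 1947 — 7.

7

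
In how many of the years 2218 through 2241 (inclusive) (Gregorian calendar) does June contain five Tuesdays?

8

June has 30 days; it has five Tuesdays when Tuesday falls among the first (month-length − 28) days — i.e. when June 1 is one of Tuesday/Monday.
June 1 by year: 2218:Mon✓ 2219:Tue✓ 2220:Thu 2221:Fri 2222:Sat 2223:Sun 2224:Tue✓ 2225:Wed 2226:Thu 2227:Fri 2228:Sun 2229:Mon✓ 2230:Tue✓ 2231:Wed 2232:Fri 2233:Sat 2234:Sun 2235:Mon✓ 2236:Wed 2237:Thu 2238:Fri 2239:Sat 2240:Mon✓ 2241:Tue✓
Years with five Tuesdays: 2218, 2219, 2224, 2229, 2230, 2235, 2240, 2241 → 8.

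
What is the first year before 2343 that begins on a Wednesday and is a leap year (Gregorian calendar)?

Jan 1 advances by 2 weekdays after a leap year and by 1 after a common year.
2343: Jan 1 is Friday.
2342: Thursday
2341: Wednesday
2340: Monday (leap)
2339: Sunday
2338: Saturday
2337: Friday
2336: Wednesday (leap)
2336 begins on a Wednesday and is a leap year.

2336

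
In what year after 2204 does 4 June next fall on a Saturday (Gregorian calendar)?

2208

From one year to the next, a fixed date's weekday advances by 1, or by 2 when a Feb 29 lies between the two dates.
2204: June 4 is Monday.
2205: Tuesday (+1)
2206: Wednesday (+1)
2207: Thursday (+1)
2208: Saturday (+2)
4 June falls on a Saturday in 2208.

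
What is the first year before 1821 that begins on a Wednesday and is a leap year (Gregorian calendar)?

1812

Jan 1 advances by 2 weekdays after a leap year and by 1 after a common year.
1821: Jan 1 is Monday.
1820: Saturday (leap)
1819: Friday
1818: Thursday
1817: Wednesday
1816: Monday (leap)
1815: Sunday
1814: Saturday
1813: Friday
1812: Wednesday (leap)
1812 begins on a Wednesday and is a leap year.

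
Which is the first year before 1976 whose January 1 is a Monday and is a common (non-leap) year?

1973

Jan 1 advances by 2 weekdays after a leap year and by 1 after a common year.
1976: Jan 1 is Thursday (leap).
1975: Wednesday
1974: Tuesday
1973: Monday
1973 begins on a Monday and is a common year.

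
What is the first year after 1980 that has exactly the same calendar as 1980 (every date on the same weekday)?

2008

Two years share a calendar iff Jan 1 falls on the same weekday and both are leap or both are common. 1980: Jan 1 is Tuesday, leap year.
1981: Jan 1 Thursday, common
1982: Jan 1 Friday, common
1983: Jan 1 Saturday, common
1984: Jan 1 Sunday, leap
1985: Jan 1 Tuesday, common
1986: Jan 1 Wednesday, common
1987: Jan 1 Thursday, common
1988: Jan 1 Friday, leap
1989: Jan 1 Sunday, common
1990: Jan 1 Monday, common
1991: Jan 1 Tuesday, common
1992: Jan 1 Wednesday, leap
1993: Jan 1 Friday, common
1994: Jan 1 Saturday, common
1995: Jan 1 Sunday, common
1996: Jan 1 Monday, leap
1997: Jan 1 Wednesday, common
1998: Jan 1 Thursday, common
1999: Jan 1 Friday, common
2000: Jan 1 Saturday, leap
2001: Jan 1 Monday, common
2002: Jan 1 Tuesday, common
2003: Jan 1 Wednesday, common
2004: Jan 1 Thursday, leap
2005: Jan 1 Saturday, common
2006: Jan 1 Sunday, common
2007: Jan 1 Monday, common
2008: Jan 1 Tuesday, leap
2008 matches on both conditions.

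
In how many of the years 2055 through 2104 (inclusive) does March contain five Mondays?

March has 31 days; it has five Mondays when Monday falls among the first (month-length − 28) days — i.e. when March 1 is one of Monday/Sunday/Saturday.
March 1 by year: 2055:Mon✓ 2056:Wed 2057:Thu 2058:Fri 2059:Sat✓ 2060:Mon✓ 2061:Tue 2062:Wed 2063:Thu 2064:Sat✓ 2065:Sun✓ 2066:Mon✓ 2067:Tue 2068:Thu 2069:Fri …(20 more)… 2090:Wed 2091:Thu 2092:Sat✓ 2093:Sun✓ 2094:Mon✓ 2095:Tue 2096:Thu 2097:Fri 2098:Sat✓ 2099:Sun✓ 2100:Mon✓ 2101:Tue 2102:Wed 2103:Thu 2104:Sat✓
Years with five Mondays: 2055, 2059, 2060, 2064, 2065, 2066, 2070, 2071, 2076, 2077, 2081, 2082, 2083, 2087, 2088, 2092, 2093, 2094, 2098, 2099, 2100, 2104 → 22.

22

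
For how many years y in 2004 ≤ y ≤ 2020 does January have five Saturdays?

January has 31 days; it has five Saturdays when Saturday falls among the first (month-length − 28) days — i.e. when January 1 is one of Saturday/Friday/Thursday.
January 1 by year: 2004:Thu✓ 2005:Sat✓ 2006:Sun 2007:Mon 2008:Tue 2009:Thu✓ 2010:Fri✓ 2011:Sat✓ 2012:Sun 2013:Tue 2014:Wed 2015:Thu✓ 2016:Fri✓ 2017:Sun 2018:Mon 2019:Tue 2020:Wed
Years with five Saturdays: 2004, 2005, 2009, 2010, 2011, 2015, 2016 → 7.

7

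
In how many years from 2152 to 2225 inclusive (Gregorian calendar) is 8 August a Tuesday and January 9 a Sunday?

Check each year's weekday for 8 August and January 9:
  2152: Tue/Sun ✓  2153: Wed/Tue  2154: Thu/Wed  2155: Fri/Thu  2156: Sun/Fri  2157: Mon/Sun  2158: Tue/Mon  2159: Wed/Tue  2160: Fri/Wed  2161: Sat/Fri  2162: Sun/Sat  2163: Mon/Sun  2164: Wed/Mon  2165: Thu/Wed  …(46 more)…  2212: Sat/Thu  2213: Sun/Sat  2214: Mon/Sun  2215: Tue/Mon  2216: Thu/Tue  2217: Fri/Thu  2218: Sat/Fri  2219: Sun/Sat  2220: Tue/Sun ✓  2221: Wed/Tue  2222: Thu/Wed  2223: Fri/Thu  2224: Sun/Fri  2225: Mon/Sun
Both conditions hold in: 2152, 2180, 2220 — 3.

3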